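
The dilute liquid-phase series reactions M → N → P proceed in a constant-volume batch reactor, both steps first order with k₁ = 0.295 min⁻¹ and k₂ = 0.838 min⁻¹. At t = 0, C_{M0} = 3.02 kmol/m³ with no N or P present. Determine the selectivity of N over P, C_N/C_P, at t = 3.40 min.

The intermediate concentration in a first-order A→B→C sequence is C_N = k₁C_{M0}(e^(−k₁t) − e^(−k₂t))/(k₂−k₁).
e^(−k₁t) = e^(−0.295×3.40) = e^(−1.003) = 0.3668; e^(−k₂t) = e^(−2.849) = 0.05789.
C_N = 0.295×3.02/(0.838−0.295) × (0.3668−0.05789) = 1.641×0.3089 = 0.5068 kmol/m³.
C_M = C_{M0}e^(−k₁t) = 1.108 kmol/m³, so C_P = C_{M0}−C_M−C_N = 1.406 kmol/m³; C_N/C_P = 0.361.

0.361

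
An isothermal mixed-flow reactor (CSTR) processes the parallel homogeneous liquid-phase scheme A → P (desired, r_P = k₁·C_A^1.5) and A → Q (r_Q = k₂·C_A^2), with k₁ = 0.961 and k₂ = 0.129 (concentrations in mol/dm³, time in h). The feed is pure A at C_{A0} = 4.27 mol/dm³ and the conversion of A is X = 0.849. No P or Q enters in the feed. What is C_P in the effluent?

Exit C_A = C_{A0}(1−X) = 4.27×0.151 = 0.6448 mol/dm³.
Rates in a CSTR are evaluated at the outlet concentration: r_P = 0.961×0.6448^1.5 = 0.4975, r_Q = 0.129×0.6448^2 = 0.05363.
Fraction of consumed A going to P: r_P/(r_P+r_Q) = 0.9027.
C_P = 0.9027·C_{A0}·X = 0.9027×4.27×0.849 = 3.27 mol/dm³.

3.27 mol/dm³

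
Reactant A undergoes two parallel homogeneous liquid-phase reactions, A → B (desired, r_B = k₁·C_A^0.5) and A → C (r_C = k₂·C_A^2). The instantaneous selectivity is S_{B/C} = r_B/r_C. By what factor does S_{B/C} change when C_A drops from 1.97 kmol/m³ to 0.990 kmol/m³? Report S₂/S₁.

2.81

S_{B/C} = (k₁/k₂)·C_A^-1.5, so S₂/S₁ = (C_{A,2}/C_{A,1})^-1.5.
= (0.990/1.97)^(-1.5) = (0.5025)^(-1.5) = 2.81.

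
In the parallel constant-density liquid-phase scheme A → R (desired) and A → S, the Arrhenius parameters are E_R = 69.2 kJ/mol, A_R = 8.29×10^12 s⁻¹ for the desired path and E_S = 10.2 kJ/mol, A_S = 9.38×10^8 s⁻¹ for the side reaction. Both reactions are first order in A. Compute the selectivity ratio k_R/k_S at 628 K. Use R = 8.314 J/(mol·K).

0.109

k_R/k_S = (A_R/A_S)·exp[−(E_R−E_S)/(RT)] = (A_R/A_S)·exp[(E_S−E_R)/(RT)].
(E_S−E_R)/(RT) = (10.2−69.2)×10³/(8.314×628) = -59000/5221 = -11.30.
k_R/k_S = (8.29×10^12/9.38×10^8)·exp(-11.30) = 8838 × 1.237×10^-5 = 0.109.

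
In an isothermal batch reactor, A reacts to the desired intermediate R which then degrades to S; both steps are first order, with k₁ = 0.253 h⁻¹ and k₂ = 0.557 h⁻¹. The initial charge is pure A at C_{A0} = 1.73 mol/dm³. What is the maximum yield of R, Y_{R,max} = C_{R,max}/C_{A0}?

At the optimum, C_{R,max}/C_{A0} = (k₁/k₂)^[k₂/(k₂−k₁)].
= (0.253/0.557)^(0.557/(0.557−0.253)) = (0.4542)^(1.832) = 0.2355.

0.236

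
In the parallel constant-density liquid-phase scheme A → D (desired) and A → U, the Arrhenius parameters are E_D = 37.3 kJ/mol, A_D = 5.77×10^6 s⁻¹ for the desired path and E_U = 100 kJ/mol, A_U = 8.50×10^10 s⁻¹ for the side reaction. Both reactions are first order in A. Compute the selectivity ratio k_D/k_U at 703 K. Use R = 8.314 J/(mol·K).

k_D/k_U = (A_D/A_U)·exp[−(E_D−E_U)/(RT)] = (A_D/A_U)·exp[(E_U−E_D)/(RT)].
(E_U−E_D)/(RT) = (100−37.3)×10³/(8.314×703) = 62700/5845 = 10.73.
k_D/k_U = (5.77×10^6/8.50×10^10)·exp(10.73) = 6.788×10^-5 × 45597 = 3.10.
Since E_D < E_U, lowering the temperature improves selectivity toward D.

3.10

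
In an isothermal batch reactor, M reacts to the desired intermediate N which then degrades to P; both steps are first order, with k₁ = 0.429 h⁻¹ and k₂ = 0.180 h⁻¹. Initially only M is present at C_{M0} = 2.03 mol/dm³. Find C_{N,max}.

Evaluating C_N at t_opt = ln(k₂/k₁)/(k₂−k₁) gives C_{N,max}/C_{M0} = (k₁/k₂)^[k₂/(k₂−k₁)].
= (0.429/0.180)^(0.180/(0.180−0.429)) = (2.383)^(-0.7229) = 0.5337.
C_{N,max} = 0.5337×2.03 = 1.08 mol/dm³.

1.08 mol/dm³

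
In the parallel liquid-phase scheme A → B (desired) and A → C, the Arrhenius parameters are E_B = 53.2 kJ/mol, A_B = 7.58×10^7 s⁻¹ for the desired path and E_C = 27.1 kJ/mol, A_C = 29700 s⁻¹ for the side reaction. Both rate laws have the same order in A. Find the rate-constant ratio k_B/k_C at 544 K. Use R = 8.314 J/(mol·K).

7.96

Since both paths have the same order in A, the concentration cancels and S_{B/C} = k_B/k_C = (A_B/A_C)·exp[(E_C−E_B)/(RT)].
(E_C−E_B)/(RT) = (27.1−53.2)×10³/(8.314×544) = -26100/4523 = -5.771.
k_B/k_C = (7.58×10^7/29700)·exp(-5.771) = 2552 × 0.003117 = 7.96.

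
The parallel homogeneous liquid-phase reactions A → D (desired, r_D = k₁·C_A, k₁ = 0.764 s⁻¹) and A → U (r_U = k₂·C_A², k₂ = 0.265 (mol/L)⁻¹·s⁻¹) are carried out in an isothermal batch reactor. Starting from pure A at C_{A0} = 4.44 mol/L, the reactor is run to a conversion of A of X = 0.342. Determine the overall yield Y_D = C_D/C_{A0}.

0.151

C_A = C_{A0}(1−X) = 2.922 mol/L.
Along a PFR/batch, dC_D/dC_A = −r_D/(r_D+r_U) = −k₁/(k₁+k₂·C_A).
Integrating from C_{A0} to C_A: C_D = (0.764/0.265)·ln[(0.764+0.265·4.44)/(0.764+0.265·2.92)] = 2.883·ln(1.941/1.538) = 0.6700 mol/L.
Y_D = C_D/C_{A0} = 0.6700/4.44 = 0.151.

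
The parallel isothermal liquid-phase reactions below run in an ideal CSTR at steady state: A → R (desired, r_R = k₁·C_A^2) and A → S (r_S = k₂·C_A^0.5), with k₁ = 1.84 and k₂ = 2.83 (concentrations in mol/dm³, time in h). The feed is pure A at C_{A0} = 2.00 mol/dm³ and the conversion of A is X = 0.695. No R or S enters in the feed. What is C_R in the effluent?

0.329 mol/dm³

Exit C_A = C_{A0}(1−X) = 2.00×0.305 = 0.6100 mol/dm³.
In a CSTR the entire volume is at exit conditions, so r_R = 1.84×0.6100^2 = 0.6847 and r_S = 2.83×0.6100^0.5 = 2.210.
Fraction of consumed A going to R: r_R/(r_R+r_S) = 0.2365.
C_R = 0.2365·C_{A0}·X = 0.2365×2.00×0.695 = 0.329 mol/dm³.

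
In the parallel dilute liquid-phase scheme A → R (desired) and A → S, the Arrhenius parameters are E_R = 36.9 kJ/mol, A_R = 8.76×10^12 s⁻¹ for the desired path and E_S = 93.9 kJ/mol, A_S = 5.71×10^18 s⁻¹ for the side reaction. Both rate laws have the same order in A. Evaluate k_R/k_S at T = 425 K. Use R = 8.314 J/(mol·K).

15.5

k_R/k_S = (A_R/A_S)·exp[−(E_R−E_S)/(RT)] = (A_R/A_S)·exp[(E_S−E_R)/(RT)].
(E_S−E_R)/(RT) = (93.9−36.9)×10³/(8.314×425) = 57000/3533 = 16.13.
k_R/k_S = (8.76×10^12/5.71×10^18)·exp(16.13) = 1.534×10^-6 × 1.014×10^7 = 15.5.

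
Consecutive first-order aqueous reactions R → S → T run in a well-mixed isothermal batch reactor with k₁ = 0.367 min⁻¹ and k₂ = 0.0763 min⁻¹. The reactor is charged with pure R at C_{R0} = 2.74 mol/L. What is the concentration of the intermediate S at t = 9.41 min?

1.58 mol/L

The intermediate concentration in a first-order A→B→C sequence is C_S = k₁C_{R0}(e^(−k₁t) − e^(−k₂t))/(k₂−k₁).
e^(−k₁t) = e^(−0.367×9.41) = e^(−3.453) = 0.03164; e^(−k₂t) = e^(−0.7180) = 0.4877.
C_S = 0.367×2.74/(0.0763−0.367) × (0.03164−0.4877) = (-3.459)×(-0.4561) = 1.578 mol/L.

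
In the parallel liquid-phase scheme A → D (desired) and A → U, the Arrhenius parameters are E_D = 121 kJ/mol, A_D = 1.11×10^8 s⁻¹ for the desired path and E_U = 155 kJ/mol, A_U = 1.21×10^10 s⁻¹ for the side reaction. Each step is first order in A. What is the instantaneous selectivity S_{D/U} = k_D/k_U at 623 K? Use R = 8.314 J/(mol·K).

6.51

With equal orders, S_{D/U} = k_D/k_U = (A_D/A_U)·exp[(E_U−E_D)/(RT)].
(E_U−E_D)/(RT) = (155−121)×10³/(8.314×623) = 34000/5180 = 6.564.
k_D/k_U = (1.11×10^8/1.21×10^10)·exp(6.564) = 0.009174 × 709.2 = 6.51.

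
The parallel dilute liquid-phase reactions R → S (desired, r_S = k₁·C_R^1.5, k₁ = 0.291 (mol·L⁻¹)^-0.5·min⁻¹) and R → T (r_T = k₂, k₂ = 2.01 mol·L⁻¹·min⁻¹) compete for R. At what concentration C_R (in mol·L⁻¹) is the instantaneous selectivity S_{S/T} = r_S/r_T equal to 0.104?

S_{S/T} = (k₁/k₂)·C_R^1.5 ⇒ C_R = (S·k₂/k₁)^(1/1.5).
= (0.104×2.01/0.291)^(0.6667) = (0.7184)^(0.6667) = 0.802 mol·L⁻¹.

0.802 mol·L⁻¹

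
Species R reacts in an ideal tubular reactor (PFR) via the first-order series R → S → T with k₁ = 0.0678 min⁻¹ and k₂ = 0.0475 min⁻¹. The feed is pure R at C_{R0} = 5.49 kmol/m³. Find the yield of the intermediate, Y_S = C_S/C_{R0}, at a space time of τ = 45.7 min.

For first-order series with pure R initially, C_S(τ) = k₁C_{R0}/(k₂−k₁)·(e^(−k₁τ) − e^(−k₂τ)).
e^(−k₁τ) = e^(−0.0678×45.7) = e^(−3.098) = 0.04512; e^(−k₂τ) = e^(−2.171) = 0.1141.
C_S = 0.0678×5.49/(0.0475−0.0678) × (0.04512−0.1141) = (-18.34)×(-0.06897) = 1.265 kmol/m³.
Y_S = C_S/C_{R0} = 1.265/5.49 = 0.230.

0.230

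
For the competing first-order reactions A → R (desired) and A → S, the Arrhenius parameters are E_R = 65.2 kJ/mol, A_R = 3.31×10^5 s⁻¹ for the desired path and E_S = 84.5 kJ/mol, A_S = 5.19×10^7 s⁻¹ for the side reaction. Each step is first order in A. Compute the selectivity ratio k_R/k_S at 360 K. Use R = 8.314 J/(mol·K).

With equal orders, S_{R/S} = k_R/k_S = (A_R/A_S)·exp[(E_S−E_R)/(RT)].
(E_S−E_R)/(RT) = (84.5−65.2)×10³/(8.314×360) = 19300/2993 = 6.448.
k_R/k_S = (3.31×10^5/5.19×10^7)·exp(6.448) = 0.006378 × 631.6 = 4.03.
Since E_R < E_S, lowering the temperature improves selectivity toward R.

4.03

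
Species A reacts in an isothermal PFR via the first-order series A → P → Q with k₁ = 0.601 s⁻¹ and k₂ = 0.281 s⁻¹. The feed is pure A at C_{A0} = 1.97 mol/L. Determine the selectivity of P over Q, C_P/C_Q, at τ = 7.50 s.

For first-order series with pure A initially, C_P(τ) = k₁C_{A0}/(k₂−k₁)·(e^(−k₁τ) − e^(−k₂τ)).
e^(−k₁τ) = e^(−0.601×7.50) = e^(−4.508) = 0.01103; e^(−k₂τ) = e^(−2.108) = 0.1215.
C_P = 0.601×1.97/(0.281−0.601) × (0.01103−0.1215) = (-3.700)×(-0.1105) = 0.4089 mol/L.
C_A = C_{A0}e^(−k₁τ) = 0.02172 mol/L, so C_Q = C_{A0}−C_A−C_P = 1.539 mol/L; C_P/C_Q = 0.266.

0.266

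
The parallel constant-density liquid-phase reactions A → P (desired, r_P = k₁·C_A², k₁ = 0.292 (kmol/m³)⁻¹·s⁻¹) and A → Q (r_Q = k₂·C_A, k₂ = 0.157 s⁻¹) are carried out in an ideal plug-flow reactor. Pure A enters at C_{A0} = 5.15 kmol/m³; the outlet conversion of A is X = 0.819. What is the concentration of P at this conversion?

C_A = C_{A0}(1−X) = 0.9322 kmol/m³.
Along a PFR/batch, dC_Q/dC_A = −r_Q/(r_P+r_Q) = −k₂/(k₂+k₁·C_A).
Integrating from C_{A0} to C_A: C_Q = (0.157/0.292)·ln[(0.157+0.292·5.15)/(0.157+0.292·0.932)] = 0.5377·ln(1.661/0.4292) = 0.7276 kmol/m³.
Then C_P = (C_{A0}−C_A) − C_Q = 4.218 − 0.7276 = 3.490 kmol/m³.

3.49 kmol/m³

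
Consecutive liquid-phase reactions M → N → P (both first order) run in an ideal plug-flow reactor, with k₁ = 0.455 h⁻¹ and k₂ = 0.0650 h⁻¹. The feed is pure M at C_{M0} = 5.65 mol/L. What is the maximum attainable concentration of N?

4.09 mol/L

For a first-order series the maximum intermediate yield is C_{N,max}/C_{M0} = (k₁/k₂)^[k₂/(k₂−k₁)].
= (0.455/0.0650)^(0.0650/(0.0650−0.455)) = (7.000)^(-0.1667) = 0.7230.
C_{N,max} = 0.7230×5.65 = 4.09 mol/L.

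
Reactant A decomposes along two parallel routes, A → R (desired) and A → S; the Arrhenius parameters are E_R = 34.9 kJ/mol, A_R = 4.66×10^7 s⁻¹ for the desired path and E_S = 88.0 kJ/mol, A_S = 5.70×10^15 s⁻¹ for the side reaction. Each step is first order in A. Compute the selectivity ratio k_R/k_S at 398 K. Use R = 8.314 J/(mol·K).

With equal orders, S_{R/S} = k_R/k_S = (A_R/A_S)·exp[(E_S−E_R)/(RT)].
(E_S−E_R)/(RT) = (88.0−34.9)×10³/(8.314×398) = 53100/3309 = 16.05.
k_R/k_S = (4.66×10^7/5.70×10^15)·exp(16.05) = 8.175×10^-9 × 9.316×10^6 = 0.0762.

0.0762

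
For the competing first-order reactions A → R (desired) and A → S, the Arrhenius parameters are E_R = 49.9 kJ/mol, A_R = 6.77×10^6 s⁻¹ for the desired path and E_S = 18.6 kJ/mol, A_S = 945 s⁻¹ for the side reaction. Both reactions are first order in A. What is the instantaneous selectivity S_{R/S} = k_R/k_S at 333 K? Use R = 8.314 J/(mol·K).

0.0882

Since both paths have the same order in A, the concentration cancels and S_{R/S} = k_R/k_S = (A_R/A_S)·exp[(E_S−E_R)/(RT)].
(E_S−E_R)/(RT) = (18.6−49.9)×10³/(8.314×333) = -31300/2769 = -11.31.
k_R/k_S = (6.77×10^6/945)·exp(-11.31) = 7164 × 1.230×10^-5 = 0.0882.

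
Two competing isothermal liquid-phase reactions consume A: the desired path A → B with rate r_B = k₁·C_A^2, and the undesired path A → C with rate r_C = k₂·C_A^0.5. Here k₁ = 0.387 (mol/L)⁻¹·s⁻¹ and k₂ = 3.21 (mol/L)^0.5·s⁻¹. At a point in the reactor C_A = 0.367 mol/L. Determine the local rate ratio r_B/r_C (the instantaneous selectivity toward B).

0.0268

S_{B/C} = r_B/r_C = (k₁·C_A^2)/(k₂·C_A^0.5) = (k₁/k₂)·C_A^1.5.
= (0.387×0.3670^2) / (3.21×0.3670^0.5) = 0.05212/1.945 = 0.0268.
Since the desired path is higher order in A, keeping C_A high (PFR or concentrated feed) favours B.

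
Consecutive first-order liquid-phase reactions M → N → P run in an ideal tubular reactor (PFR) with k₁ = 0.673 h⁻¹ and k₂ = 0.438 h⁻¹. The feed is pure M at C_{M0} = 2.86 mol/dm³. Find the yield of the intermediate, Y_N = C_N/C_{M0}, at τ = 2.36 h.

Solving the coupled first-order balances gives C_N(τ) = [k₁/(k₂−k₁)]·C_{M0}·(e^(−k₁τ) − e^(−k₂τ)).
e^(−k₁τ) = e^(−0.673×2.36) = e^(−1.588) = 0.2043; e^(−k₂τ) = e^(−1.034) = 0.3557.
C_N = 0.673×2.86/(0.438−0.673) × (0.2043−0.3557) = (-8.191)×(-0.1514) = 1.240 mol/dm³.
Y_N = C_N/C_{M0} = 1.240/2.86 = 0.434.

0.434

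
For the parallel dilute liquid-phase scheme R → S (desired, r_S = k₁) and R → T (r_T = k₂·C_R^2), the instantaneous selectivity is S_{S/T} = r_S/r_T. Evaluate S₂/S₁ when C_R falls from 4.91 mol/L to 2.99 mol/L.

S_{S/T} = (k₁/k₂)·C_R^-2, so S₂/S₁ = (C_{R,2}/C_{R,1})^-2.
= (2.99/4.91)^(-2) = (0.6090)^(-2) = 2.70.

2.70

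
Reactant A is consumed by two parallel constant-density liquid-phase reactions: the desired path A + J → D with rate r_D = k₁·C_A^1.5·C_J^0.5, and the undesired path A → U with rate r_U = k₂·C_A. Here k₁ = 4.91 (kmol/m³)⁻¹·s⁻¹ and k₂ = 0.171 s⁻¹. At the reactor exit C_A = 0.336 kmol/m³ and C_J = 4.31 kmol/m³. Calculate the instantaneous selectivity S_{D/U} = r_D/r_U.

34.6

S_{D/U} = r_D/r_U = (k₁·C_A^1.5·C_J^0.5)/(k₂·C_A) = (k₁/k₂)·C_A^0.5·C_J^0.5.
= (4.91×0.3360^1.5×4.310^0.5) / (0.171×0.3360) = 1.985/0.05746 = 34.6.
Since the desired path is higher order in A, keeping C_A high (PFR or concentrated feed) favours D.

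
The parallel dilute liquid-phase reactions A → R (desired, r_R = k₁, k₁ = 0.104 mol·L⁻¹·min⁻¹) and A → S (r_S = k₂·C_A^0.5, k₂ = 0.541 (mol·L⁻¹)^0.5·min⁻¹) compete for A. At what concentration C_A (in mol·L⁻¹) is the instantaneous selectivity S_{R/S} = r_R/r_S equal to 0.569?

S_{R/S} = (k₁/k₂)·C_A^-0.5 ⇒ C_A = (S·k₂/k₁)^(-2).
= (0.569×0.541/0.104)^(-2) = (2.960)^(-2) = 0.114 mol·L⁻¹.

0.114 mol·L⁻¹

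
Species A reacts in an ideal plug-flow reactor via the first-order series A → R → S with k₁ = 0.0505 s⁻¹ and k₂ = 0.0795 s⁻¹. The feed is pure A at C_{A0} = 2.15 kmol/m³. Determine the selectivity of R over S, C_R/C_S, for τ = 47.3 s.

For first-order series with pure A initially, C_R(τ) = k₁C_{A0}/(k₂−k₁)·(e^(−k₁τ) − e^(−k₂τ)).
e^(−k₁τ) = e^(−0.0505×47.3) = e^(−2.389) = 0.09175; e^(−k₂τ) = e^(−3.760) = 0.02328.
C_R = 0.0505×2.15/(0.0795−0.0505) × (0.09175−0.02328) = 3.744×0.06848 = 0.2564 kmol/m³.
C_A = C_{A0}e^(−k₁τ) = 0.1973 kmol/m³, so C_S = C_{A0}−C_A−C_R = 1.696 kmol/m³; C_R/C_S = 0.151.

0.151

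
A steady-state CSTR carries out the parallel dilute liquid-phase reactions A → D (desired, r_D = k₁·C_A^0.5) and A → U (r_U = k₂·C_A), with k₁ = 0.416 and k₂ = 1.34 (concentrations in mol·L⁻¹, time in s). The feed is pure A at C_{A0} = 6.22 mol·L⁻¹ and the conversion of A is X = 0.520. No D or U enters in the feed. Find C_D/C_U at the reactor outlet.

0.180

Exit C_A = C_{A0}(1−X) = 6.22×0.480 = 2.986 mol·L⁻¹.
Rates in a CSTR are evaluated at the outlet concentration: r_D = 0.416×2.986^0.5 = 0.7188, r_U = 1.34×2.986 = 4.001.
Overall selectivity = C_D/C_U = r_Dτ/(r_Uτ) = r_D/r_U = 0.180.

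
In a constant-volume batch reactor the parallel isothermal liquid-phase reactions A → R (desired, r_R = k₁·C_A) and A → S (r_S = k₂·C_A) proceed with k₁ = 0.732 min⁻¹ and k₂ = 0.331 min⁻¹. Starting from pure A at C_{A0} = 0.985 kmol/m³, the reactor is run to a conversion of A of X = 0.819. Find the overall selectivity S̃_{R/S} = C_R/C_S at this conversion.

C_A = C_{A0}(1−X) = 0.1783 kmol/m³.
Both paths are first order in A, so the instantaneous fraction to R is constant: dC_R/d(−C_A) = k₁/(k₁+k₂) = 0.6886.
C_R = 0.6886·(C_{A0}−C_A) = 0.6886×0.8067 = 0.556 kmol/m³.
C_S = (C_{A0}−C_A)−C_R = 0.2512 kmol/m³; S̃_{R/S} = 0.5555/0.2512 = 2.21.

2.21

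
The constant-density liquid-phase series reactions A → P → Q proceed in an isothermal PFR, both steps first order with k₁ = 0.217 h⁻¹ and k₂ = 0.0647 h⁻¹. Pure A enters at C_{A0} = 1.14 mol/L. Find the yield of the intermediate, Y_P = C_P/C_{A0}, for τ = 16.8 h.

For first-order series with pure A initially, C_P(τ) = k₁C_{A0}/(k₂−k₁)·(e^(−k₁τ) − e^(−k₂τ)).
e^(−k₁τ) = e^(−0.217×16.8) = e^(−3.646) = 0.02611; e^(−k₂τ) = e^(−1.087) = 0.3372.
C_P = 0.217×1.14/(0.0647−0.217) × (0.02611−0.3372) = (-1.624)×(-0.3111) = 0.5054 mol/L.
Y_P = C_P/C_{A0} = 0.5054/1.14 = 0.443.

0.443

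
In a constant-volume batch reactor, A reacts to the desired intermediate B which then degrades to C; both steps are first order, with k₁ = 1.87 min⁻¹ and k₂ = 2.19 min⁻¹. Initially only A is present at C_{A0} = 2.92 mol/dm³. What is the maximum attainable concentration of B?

0.991 mol/dm³

For a first-order series the maximum intermediate yield is C_{B,max}/C_{A0} = (k₁/k₂)^[k₂/(k₂−k₁)].
= (1.87/2.19)^(2.19/(2.19−1.87)) = (0.8539)^(6.844) = 0.3392.
C_{B,max} = 0.3392×2.92 = 0.991 mol/dm³.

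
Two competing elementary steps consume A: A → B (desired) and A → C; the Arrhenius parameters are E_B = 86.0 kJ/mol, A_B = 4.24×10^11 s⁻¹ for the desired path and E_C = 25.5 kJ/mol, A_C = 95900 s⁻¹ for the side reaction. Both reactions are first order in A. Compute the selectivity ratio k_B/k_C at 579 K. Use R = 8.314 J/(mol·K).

15.4

k_B/k_C = (A_B/A_C)·exp[−(E_B−E_C)/(RT)] = (A_B/A_C)·exp[(E_C−E_B)/(RT)].
(E_C−E_B)/(RT) = (25.5−86.0)×10³/(8.314×579) = -60500/4814 = -12.57.
k_B/k_C = (4.24×10^11/95900)·exp(-12.57) = 4.421×10^6 × 3.482×10^-6 = 15.4.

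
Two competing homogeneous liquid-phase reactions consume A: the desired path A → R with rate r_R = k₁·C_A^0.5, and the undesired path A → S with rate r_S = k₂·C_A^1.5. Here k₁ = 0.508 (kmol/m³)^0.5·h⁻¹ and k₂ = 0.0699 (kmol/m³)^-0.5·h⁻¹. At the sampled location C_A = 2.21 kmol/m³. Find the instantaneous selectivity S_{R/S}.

3.29

S_{R/S} = r_R/r_S = (k₁·C_A^0.5)/(k₂·C_A^1.5) = (k₁/k₂)·C_A⁻¹.
= (0.508×2.210^0.5) / (0.0699×2.210^1.5) = 0.7552/0.2296 = 3.29.
The undesired path is higher order in A, so low C_A (CSTR or dilute feed) favours R.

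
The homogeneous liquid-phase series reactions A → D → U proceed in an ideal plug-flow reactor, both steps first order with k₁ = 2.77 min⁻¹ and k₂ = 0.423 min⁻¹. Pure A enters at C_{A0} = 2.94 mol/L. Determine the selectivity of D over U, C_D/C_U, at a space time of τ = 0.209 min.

The intermediate concentration in a first-order A→B→C sequence is C_D = k₁C_{A0}(e^(−k₁τ) − e^(−k₂τ))/(k₂−k₁).
e^(−k₁τ) = e^(−2.77×0.209) = e^(−0.5789) = 0.5605; e^(−k₂τ) = e^(−0.08841) = 0.9154.
C_D = 2.77×2.94/(0.423−2.77) × (0.5605−0.9154) = (-3.470)×(-0.3549) = 1.231 mol/L.
C_A = C_{A0}e^(−k₁τ) = 1.648 mol/L, so C_U = C_{A0}−C_A−C_D = 0.06071 mol/L; C_D/C_U = 20.3.

20.3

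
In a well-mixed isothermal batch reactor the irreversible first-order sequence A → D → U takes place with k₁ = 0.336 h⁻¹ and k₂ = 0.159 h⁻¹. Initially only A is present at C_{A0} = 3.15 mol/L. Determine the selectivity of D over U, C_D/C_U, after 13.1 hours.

0.275

The intermediate concentration in a first-order A→B→C sequence is C_D = k₁C_{A0}(e^(−k₁t) − e^(−k₂t))/(k₂−k₁).
e^(−k₁t) = e^(−0.336×13.1) = e^(−4.402) = 0.01226; e^(−k₂t) = e^(−2.083) = 0.1246.
C_D = 0.336×3.15/(0.159−0.336) × (0.01226−0.1246) = (-5.980)×(-0.1123) = 0.6716 mol/L.
C_A = C_{A0}e^(−k₁t) = 0.03861 mol/L, so C_U = C_{A0}−C_A−C_D = 2.440 mol/L; C_D/C_U = 0.275.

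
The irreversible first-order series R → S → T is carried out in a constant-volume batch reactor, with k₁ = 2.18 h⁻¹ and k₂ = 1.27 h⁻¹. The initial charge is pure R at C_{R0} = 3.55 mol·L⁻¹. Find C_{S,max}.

1.67 mol·L⁻¹

At the optimum, C_{S,max}/C_{R0} = (k₁/k₂)^[k₂/(k₂−k₁)].
= (2.18/1.27)^(1.27/(1.27−2.18)) = (1.717)^(-1.396) = 0.4705.
C_{S,max} = 0.4705×3.55 = 1.67 mol·L⁻¹.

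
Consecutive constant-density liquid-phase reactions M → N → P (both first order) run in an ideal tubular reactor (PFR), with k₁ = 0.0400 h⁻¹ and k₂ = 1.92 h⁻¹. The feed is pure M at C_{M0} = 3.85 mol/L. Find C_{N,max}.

0.0739 mol/L

Evaluating C_N at τ_opt = ln(k₂/k₁)/(k₂−k₁) gives C_{N,max}/C_{M0} = (k₁/k₂)^[k₂/(k₂−k₁)].
= (0.0400/1.92)^(1.92/(1.92−0.0400)) = (0.02083)^(1.021) = 0.01919.
C_{N,max} = 0.01919×3.85 = 0.0739 mol/L.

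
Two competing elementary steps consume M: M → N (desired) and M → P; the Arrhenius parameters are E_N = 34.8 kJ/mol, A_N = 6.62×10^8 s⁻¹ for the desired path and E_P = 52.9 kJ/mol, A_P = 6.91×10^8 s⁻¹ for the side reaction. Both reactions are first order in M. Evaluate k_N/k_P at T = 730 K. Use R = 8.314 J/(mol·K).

18.9

k_N/k_P = (A_N/A_P)·exp[−(E_N−E_P)/(RT)] = (A_N/A_P)·exp[(E_P−E_N)/(RT)].
(E_P−E_N)/(RT) = (52.9−34.8)×10³/(8.314×730) = 18100/6069 = 2.982.
k_N/k_P = (6.62×10^8/6.91×10^8)·exp(2.982) = 0.9580 × 19.73 = 18.9.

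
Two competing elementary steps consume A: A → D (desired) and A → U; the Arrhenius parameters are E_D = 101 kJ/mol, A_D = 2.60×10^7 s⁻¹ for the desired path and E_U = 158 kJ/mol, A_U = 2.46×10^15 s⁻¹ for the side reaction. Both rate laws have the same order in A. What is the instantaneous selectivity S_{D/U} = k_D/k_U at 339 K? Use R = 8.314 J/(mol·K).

6.41

Since both paths have the same order in A, the concentration cancels and S_{D/U} = k_D/k_U = (A_D/A_U)·exp[(E_U−E_D)/(RT)].
(E_U−E_D)/(RT) = (158−101)×10³/(8.314×339) = 57000/2818 = 20.22.
k_D/k_U = (2.60×10^7/2.46×10^15)·exp(20.22) = 1.057×10^-8 × 6.069×10^8 = 6.41.
Since E_D < E_U, lowering the temperature improves selectivity toward D.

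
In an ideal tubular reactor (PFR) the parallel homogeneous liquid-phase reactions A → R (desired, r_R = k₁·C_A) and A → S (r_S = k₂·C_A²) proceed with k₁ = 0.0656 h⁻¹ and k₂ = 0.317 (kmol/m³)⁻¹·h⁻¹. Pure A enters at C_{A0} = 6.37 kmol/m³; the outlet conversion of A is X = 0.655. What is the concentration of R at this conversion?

0.208 kmol/m³

C_A = C_{A0}(1−X) = 2.198 kmol/m³.
Along a PFR/batch, dC_R/dC_A = −r_R/(r_R+r_S) = −k₁/(k₁+k₂·C_A).
Integrating from C_{A0} to C_A: C_R = (0.0656/0.317)·ln[(0.0656+0.317·6.37)/(0.0656+0.317·2.20)] = 0.2069·ln(2.085/0.7623) = 0.2082 kmol/m³.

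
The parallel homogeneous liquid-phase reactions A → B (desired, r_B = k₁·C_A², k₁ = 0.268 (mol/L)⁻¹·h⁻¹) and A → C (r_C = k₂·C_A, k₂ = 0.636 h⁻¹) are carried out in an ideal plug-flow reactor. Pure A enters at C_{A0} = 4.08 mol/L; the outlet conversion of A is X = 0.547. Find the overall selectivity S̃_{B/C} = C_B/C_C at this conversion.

1.22

C_A = C_{A0}(1−X) = 1.848 mol/L.
Along a PFR/batch, dC_C/dC_A = −r_C/(r_B+r_C) = −k₂/(k₂+k₁·C_A).
Integrating from C_{A0} to C_A: C_C = (0.636/0.268)·ln[(0.636+0.268·4.08)/(0.636+0.268·1.85)] = 2.373·ln(1.729/1.131) = 1.007 mol/L.
Then C_B = (C_{A0}−C_A) − C_C = 2.232 − 1.007 = 1.225 mol/L.
S̃_{B/C} = C_B/C_C = 1.225/1.007 = 1.22.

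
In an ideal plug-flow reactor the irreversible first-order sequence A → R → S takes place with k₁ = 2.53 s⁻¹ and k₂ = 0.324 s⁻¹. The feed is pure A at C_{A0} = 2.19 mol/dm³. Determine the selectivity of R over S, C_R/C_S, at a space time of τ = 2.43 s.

Solving the coupled first-order balances gives C_R(τ) = [k₁/(k₂−k₁)]·C_{A0}·(e^(−k₁τ) − e^(−k₂τ)).
e^(−k₁τ) = e^(−2.53×2.43) = e^(−6.148) = 0.002138; e^(−k₂τ) = e^(−0.7873) = 0.4551.
C_R = 2.53×2.19/(0.324−2.53) × (0.002138−0.4551) = (-2.512)×(-0.4529) = 1.138 mol/dm³.
C_A = C_{A0}e^(−k₁τ) = 0.004682 mol/dm³, so C_S = C_{A0}−C_A−C_R = 1.048 mol/dm³; C_R/C_S = 1.09.

1.09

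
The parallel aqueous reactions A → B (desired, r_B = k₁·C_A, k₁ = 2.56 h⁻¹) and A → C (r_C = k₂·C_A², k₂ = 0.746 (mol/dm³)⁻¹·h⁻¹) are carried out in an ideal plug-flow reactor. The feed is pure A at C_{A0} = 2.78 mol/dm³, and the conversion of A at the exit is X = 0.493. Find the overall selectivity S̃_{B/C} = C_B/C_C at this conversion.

1.66

C_A = C_{A0}(1−X) = 1.409 mol/dm³.
Along a PFR/batch, dC_B/dC_A = −r_B/(r_B+r_C) = −k₁/(k₁+k₂·C_A).
Integrating from C_{A0} to C_A: C_B = (2.56/0.746)·ln[(2.56+0.746·2.78)/(2.56+0.746·1.41)] = 3.432·ln(4.634/3.611) = 0.8554 mol/dm³.
C_C = (C_{A0}−C_A)−C_B = 0.5151 mol/dm³; S̃_{B/C} = 0.8554/0.5151 = 1.66.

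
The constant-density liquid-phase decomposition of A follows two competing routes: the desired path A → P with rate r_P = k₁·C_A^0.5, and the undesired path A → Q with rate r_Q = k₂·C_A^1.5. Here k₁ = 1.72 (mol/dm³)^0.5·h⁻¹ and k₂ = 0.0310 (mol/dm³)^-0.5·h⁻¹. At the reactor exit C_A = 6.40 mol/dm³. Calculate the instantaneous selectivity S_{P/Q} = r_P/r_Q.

S_{P/Q} = r_P/r_Q = (k₁·C_A^0.5)/(k₂·C_A^1.5) = (k₁/k₂)·C_A⁻¹.
= (1.72×6.400^0.5) / (0.0310×6.400^1.5) = 4.351/0.5019 = 8.67.

8.67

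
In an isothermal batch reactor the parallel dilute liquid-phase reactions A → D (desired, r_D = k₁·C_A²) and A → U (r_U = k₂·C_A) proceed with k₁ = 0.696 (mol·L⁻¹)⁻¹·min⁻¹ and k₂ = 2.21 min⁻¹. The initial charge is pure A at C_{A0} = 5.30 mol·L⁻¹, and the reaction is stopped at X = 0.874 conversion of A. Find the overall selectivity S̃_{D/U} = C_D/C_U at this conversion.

0.845

C_A = C_{A0}(1−X) = 0.6678 mol·L⁻¹.
Along a PFR/batch, dC_U/dC_A = −r_U/(r_D+r_U) = −k₂/(k₂+k₁·C_A).
Integrating from C_{A0} to C_A: C_U = (2.21/0.696)·ln[(2.21+0.696·5.30)/(2.21+0.696·0.668)] = 3.175·ln(5.899/2.675) = 2.511 mol·L⁻¹.
Then C_D = (C_{A0}−C_A) − C_U = 4.632 − 2.511 = 2.121 mol·L⁻¹.
S̃_{D/U} = C_D/C_U = 2.121/2.511 = 0.845.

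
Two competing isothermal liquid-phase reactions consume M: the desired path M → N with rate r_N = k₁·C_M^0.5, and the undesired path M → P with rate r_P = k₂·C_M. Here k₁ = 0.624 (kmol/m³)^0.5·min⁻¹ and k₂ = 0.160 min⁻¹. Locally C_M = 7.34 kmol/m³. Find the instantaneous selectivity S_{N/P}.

1.44

S_{N/P} = r_N/r_P = (k₁·C_M^0.5)/(k₂·C_M) = (k₁/k₂)·C_M^-0.5.
= (0.624×7.340^0.5) / (0.160×7.340) = 1.691/1.174 = 1.44.
The undesired path is higher order in M, so low C_M (CSTR or dilute feed) favours N.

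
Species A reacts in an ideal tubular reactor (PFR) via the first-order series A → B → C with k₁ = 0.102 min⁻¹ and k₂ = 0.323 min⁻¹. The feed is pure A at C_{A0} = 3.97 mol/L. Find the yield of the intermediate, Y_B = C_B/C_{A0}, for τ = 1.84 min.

The intermediate concentration in a first-order A→B→C sequence is C_B = k₁C_{A0}(e^(−k₁τ) − e^(−k₂τ))/(k₂−k₁).
e^(−k₁τ) = e^(−0.102×1.84) = e^(−0.1877) = 0.8289; e^(−k₂τ) = e^(−0.5943) = 0.5519.
C_B = 0.102×3.97/(0.323−0.102) × (0.8289−0.5519) = 1.832×0.2769 = 0.5074 mol/L.
Y_B = C_B/C_{A0} = 0.5074/3.97 = 0.128.

0.128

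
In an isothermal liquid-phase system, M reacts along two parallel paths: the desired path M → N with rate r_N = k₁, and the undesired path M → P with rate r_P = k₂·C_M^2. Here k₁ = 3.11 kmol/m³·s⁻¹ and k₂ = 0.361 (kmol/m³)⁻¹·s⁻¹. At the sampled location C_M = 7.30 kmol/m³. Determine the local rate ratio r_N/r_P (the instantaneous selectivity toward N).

0.162

S_{N/P} = r_N/r_P = (k₁)/(k₂·C_M^2) = (k₁/k₂)·C_M^-2.
= (3.11) / (0.361×7.300^2) = 3.110/19.24 = 0.162.
The undesired path is higher order in M, so low C_M (CSTR or dilute feed) favours N.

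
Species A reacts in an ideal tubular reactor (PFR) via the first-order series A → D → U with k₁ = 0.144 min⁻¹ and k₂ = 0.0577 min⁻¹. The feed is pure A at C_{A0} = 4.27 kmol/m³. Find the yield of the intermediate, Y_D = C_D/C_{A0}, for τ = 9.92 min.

The intermediate concentration in a first-order A→B→C sequence is C_D = k₁C_{A0}(e^(−k₁τ) − e^(−k₂τ))/(k₂−k₁).
e^(−k₁τ) = e^(−0.144×9.92) = e^(−1.428) = 0.2397; e^(−k₂τ) = e^(−0.5724) = 0.5642.
C_D = 0.144×4.27/(0.0577−0.144) × (0.2397−0.5642) = (-7.125)×(-0.3245) = 2.312 kmol/m³.
Y_D = C_D/C_{A0} = 2.312/4.27 = 0.541.

0.541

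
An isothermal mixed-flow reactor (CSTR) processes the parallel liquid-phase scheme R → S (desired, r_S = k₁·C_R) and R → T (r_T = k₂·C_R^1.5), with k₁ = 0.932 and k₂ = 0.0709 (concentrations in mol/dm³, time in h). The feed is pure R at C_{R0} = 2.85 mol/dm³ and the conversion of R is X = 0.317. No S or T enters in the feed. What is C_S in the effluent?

Exit C_R = C_{R0}(1−X) = 2.85×0.683 = 1.947 mol/dm³.
A CSTR operates uniformly at the exit composition, giving r_S = 1.814 and r_T = 0.1926 (each k·C_R^n at C_R = 1.947).
Fraction of consumed R going to S: r_S/(r_S+r_T) = 0.9040.
C_S = 0.9040·C_{R0}·X = 0.9040×2.85×0.317 = 0.817 mol/dm³.

0.817 mol/dm³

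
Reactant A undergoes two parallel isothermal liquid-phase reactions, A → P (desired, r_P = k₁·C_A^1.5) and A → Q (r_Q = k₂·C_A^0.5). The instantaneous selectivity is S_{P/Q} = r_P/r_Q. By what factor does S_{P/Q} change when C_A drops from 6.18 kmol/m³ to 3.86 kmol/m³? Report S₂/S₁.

0.625

S_{P/Q} = (k₁/k₂)·C_A, so S₂/S₁ = (C_{A,2}/C_{A,1}).
= 3.86/6.18 = 0.625.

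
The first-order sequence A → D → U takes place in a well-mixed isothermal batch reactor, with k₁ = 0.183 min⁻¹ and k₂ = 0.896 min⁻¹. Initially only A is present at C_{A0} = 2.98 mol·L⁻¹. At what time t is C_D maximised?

Setting dC_D/dt = 0 gives t_opt = ln(k₂/k₁)/(k₂−k₁).
= ln(0.896/0.183)/(0.896−0.183) = ln(4.896)/0.7130 = 1.588/0.7130 = 2.23 min.

2.23 min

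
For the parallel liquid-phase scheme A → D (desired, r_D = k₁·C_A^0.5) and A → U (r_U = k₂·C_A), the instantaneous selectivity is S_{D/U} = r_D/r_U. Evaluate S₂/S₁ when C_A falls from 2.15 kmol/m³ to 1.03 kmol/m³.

S_{D/U} = (k₁/k₂)·C_A^-0.5, so S₂/S₁ = (C_{A,2}/C_{A,1})^-0.5.
= (1.03/2.15)^(-0.5) = (0.4791)^(-0.5) = 1.44.

1.44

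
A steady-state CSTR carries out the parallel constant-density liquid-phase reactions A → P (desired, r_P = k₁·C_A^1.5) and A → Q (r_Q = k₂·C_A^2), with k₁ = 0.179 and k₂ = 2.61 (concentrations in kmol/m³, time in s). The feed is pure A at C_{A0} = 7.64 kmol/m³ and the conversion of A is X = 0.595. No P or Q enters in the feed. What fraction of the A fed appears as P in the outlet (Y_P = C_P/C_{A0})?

0.0223

Exit C_A = C_{A0}(1−X) = 7.64×0.405 = 3.094 kmol/m³.
In a CSTR the entire volume is at exit conditions, so r_P = 0.179×3.094^1.5 = 0.9743 and r_Q = 2.61×3.094^2 = 24.99.
Fraction of consumed A going to P: r_P/(r_P+r_Q) = 0.03753.
C_P = 0.03753·C_{A0}·X = 0.03753×7.64×0.595 = 0.171 kmol/m³; Y_P = C_P/C_{A0} = 0.0223.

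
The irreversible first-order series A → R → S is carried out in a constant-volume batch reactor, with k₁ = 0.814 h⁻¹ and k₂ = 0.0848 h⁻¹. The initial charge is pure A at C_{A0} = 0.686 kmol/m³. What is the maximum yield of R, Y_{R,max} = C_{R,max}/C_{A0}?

At the optimum, C_{R,max}/C_{A0} = (k₁/k₂)^[k₂/(k₂−k₁)].
= (0.814/0.0848)^(0.0848/(0.0848−0.814)) = (9.599)^(-0.1163) = 0.7687.

0.769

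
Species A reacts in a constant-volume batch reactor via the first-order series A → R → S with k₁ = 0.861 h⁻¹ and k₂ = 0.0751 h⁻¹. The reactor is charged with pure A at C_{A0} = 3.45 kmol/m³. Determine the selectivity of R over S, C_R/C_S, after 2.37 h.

8.11

For first-order series with pure A initially, C_R(t) = k₁C_{A0}/(k₂−k₁)·(e^(−k₁t) − e^(−k₂t)).
e^(−k₁t) = e^(−0.861×2.37) = e^(−2.041) = 0.1300; e^(−k₂t) = e^(−0.1780) = 0.8370.
C_R = 0.861×3.45/(0.0751−0.861) × (0.1300−0.8370) = (-3.780)×(-0.7070) = 2.672 kmol/m³.
C_A = C_{A0}e^(−k₁t) = 0.4483 kmol/m³, so C_S = C_{A0}−C_A−C_R = 0.3294 kmol/m³; C_R/C_S = 8.11.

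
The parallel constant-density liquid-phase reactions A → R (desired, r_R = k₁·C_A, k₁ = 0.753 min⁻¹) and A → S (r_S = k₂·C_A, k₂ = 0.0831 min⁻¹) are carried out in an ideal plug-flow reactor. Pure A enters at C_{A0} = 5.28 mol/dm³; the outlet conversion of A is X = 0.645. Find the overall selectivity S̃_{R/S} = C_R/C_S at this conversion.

C_A = C_{A0}(1−X) = 1.874 mol/dm³.
Both paths are first order in A, so the instantaneous fraction to R is constant: dC_R/d(−C_A) = k₁/(k₁+k₂) = 0.9006.
C_R = 0.9006·(C_{A0}−C_A) = 0.9006×3.406 = 3.07 mol/dm³.
C_S = (C_{A0}−C_A)−C_R = 0.3385 mol/dm³; S̃_{R/S} = 3.067/0.3385 = 9.06.

9.06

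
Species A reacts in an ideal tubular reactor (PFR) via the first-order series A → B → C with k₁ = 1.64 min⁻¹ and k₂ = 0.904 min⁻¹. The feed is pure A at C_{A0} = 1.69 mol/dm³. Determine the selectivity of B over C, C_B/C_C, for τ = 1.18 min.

1.08

The intermediate concentration in a first-order A→B→C sequence is C_B = k₁C_{A0}(e^(−k₁τ) − e^(−k₂τ))/(k₂−k₁).
e^(−k₁τ) = e^(−1.64×1.18) = e^(−1.935) = 0.1444; e^(−k₂τ) = e^(−1.067) = 0.3441.
C_B = 1.64×1.69/(0.904−1.64) × (0.1444−0.3441) = (-3.766)×(-0.1997) = 0.7522 mol/dm³.
C_A = C_{A0}e^(−k₁τ) = 0.2440 mol/dm³, so C_C = C_{A0}−C_A−C_B = 0.6938 mol/dm³; C_B/C_C = 1.08.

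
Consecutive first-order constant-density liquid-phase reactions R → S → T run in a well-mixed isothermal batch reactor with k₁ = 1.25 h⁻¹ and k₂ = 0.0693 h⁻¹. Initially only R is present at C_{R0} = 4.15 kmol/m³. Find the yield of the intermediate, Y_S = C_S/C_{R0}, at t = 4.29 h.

0.781

For first-order series with pure R initially, C_S(t) = k₁C_{R0}/(k₂−k₁)·(e^(−k₁t) − e^(−k₂t)).
e^(−k₁t) = e^(−1.25×4.29) = e^(−5.362) = 0.004689; e^(−k₂t) = e^(−0.2973) = 0.7428.
C_S = 1.25×4.15/(0.0693−1.25) × (0.004689−0.7428) = (-4.394)×(-0.7381) = 3.243 kmol/m³.
Y_S = C_S/C_{R0} = 3.243/4.15 = 0.781.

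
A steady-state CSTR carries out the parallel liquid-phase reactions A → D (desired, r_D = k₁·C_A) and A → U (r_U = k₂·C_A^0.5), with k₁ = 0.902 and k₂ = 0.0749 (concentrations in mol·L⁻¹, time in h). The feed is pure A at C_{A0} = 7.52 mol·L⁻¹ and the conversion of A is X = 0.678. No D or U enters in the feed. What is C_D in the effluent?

4.84 mol·L⁻¹

Exit C_A = C_{A0}(1−X) = 7.52×0.322 = 2.421 mol·L⁻¹.
In a CSTR the entire volume is at exit conditions, so r_D = 0.902×2.421 = 2.184 and r_U = 0.0749×2.421^0.5 = 0.1166.
Fraction of consumed A going to D: r_D/(r_D+r_U) = 0.9493.
C_D = 0.9493·C_{A0}·X = 0.9493×7.52×0.678 = 4.84 mol·L⁻¹.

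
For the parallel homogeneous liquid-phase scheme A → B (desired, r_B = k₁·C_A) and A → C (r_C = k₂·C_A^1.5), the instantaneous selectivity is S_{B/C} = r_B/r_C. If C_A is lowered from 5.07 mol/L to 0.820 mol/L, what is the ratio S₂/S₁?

2.49

S_{B/C} = (k₁/k₂)·C_A^-0.5, so S₂/S₁ = (C_{A,2}/C_{A,1})^-0.5.
= (0.820/5.07)^(-0.5) = (0.1617)^(-0.5) = 2.49.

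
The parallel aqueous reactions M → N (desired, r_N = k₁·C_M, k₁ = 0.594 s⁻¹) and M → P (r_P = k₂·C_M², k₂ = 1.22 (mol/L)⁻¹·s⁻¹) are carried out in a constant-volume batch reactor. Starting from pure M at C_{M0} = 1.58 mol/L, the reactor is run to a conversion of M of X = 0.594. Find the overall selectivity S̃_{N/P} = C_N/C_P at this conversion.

C_M = C_{M0}(1−X) = 0.6415 mol/L.
Along a PFR/batch, dC_N/dC_M = −r_N/(r_N+r_P) = −k₁/(k₁+k₂·C_M).
Integrating from C_{M0} to C_M: C_N = (0.594/1.22)·ln[(0.594+1.22·1.58)/(0.594+1.22·0.641)] = 0.4869·ln(2.522/1.377) = 0.2947 mol/L.
C_P = (C_{M0}−C_M)−C_N = 0.6438 mol/L; S̃_{N/P} = 0.2947/0.6438 = 0.458.

0.458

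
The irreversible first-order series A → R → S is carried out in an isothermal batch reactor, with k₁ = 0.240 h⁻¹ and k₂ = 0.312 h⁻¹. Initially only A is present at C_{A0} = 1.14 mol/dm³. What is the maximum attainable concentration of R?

0.366 mol/dm³

Evaluating C_R at t_opt = ln(k₂/k₁)/(k₂−k₁) gives C_{R,max}/C_{A0} = (k₁/k₂)^[k₂/(k₂−k₁)].
= (0.240/0.312)^(0.312/(0.312−0.240)) = (0.7692)^(4.333) = 0.3208.
C_{R,max} = 0.3208×1.14 = 0.366 mol/dm³.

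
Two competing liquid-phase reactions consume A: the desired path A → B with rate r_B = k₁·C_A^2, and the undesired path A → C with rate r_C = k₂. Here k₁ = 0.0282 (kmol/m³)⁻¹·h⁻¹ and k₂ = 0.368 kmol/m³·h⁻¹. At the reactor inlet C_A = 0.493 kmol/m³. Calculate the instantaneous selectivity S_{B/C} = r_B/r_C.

0.0186

S_{B/C} = r_B/r_C = (k₁·C_A^2)/(k₂) = (k₁/k₂)·C_A^2.
= (0.0282×0.4930^2) / (0.368) = 0.006854/0.3680 = 0.0186.
Since the desired path is higher order in A, keeping C_A high (PFR or concentrated feed) favours B.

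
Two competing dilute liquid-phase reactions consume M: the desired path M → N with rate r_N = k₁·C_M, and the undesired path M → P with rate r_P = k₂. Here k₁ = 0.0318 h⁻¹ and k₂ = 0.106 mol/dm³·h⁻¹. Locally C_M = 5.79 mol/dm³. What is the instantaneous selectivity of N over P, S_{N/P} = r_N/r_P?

1.74

S_{N/P} = r_N/r_P = (k₁·C_M)/(k₂) = (k₁/k₂)·C_M.
= (0.0318×5.790) / (0.106) = 0.1841/0.1060 = 1.74.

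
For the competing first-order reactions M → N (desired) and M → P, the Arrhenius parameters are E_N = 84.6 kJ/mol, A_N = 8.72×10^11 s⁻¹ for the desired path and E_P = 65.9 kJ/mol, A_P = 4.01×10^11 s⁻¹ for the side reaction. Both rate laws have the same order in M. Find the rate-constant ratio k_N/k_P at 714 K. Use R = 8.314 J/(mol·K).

k_N/k_P = (A_N/A_P)·exp[−(E_N−E_P)/(RT)] = (A_N/A_P)·exp[(E_P−E_N)/(RT)].
(E_P−E_N)/(RT) = (65.9−84.6)×10³/(8.314×714) = -18700/5936 = -3.150.
k_N/k_P = (8.72×10^11/4.01×10^11)·exp(-3.150) = 2.175 × 0.04285 = 0.0932.

0.0932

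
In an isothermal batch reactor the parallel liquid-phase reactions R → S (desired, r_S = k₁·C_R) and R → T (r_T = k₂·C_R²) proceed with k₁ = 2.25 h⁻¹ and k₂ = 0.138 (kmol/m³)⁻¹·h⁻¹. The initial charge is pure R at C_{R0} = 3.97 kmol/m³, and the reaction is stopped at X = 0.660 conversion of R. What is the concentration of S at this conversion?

2.26 kmol/m³

C_R = C_{R0}(1−X) = 1.350 kmol/m³.
Along a PFR/batch, dC_S/dC_R = −r_S/(r_S+r_T) = −k₁/(k₁+k₂·C_R).
Integrating from C_{R0} to C_R: C_S = (2.25/0.138)·ln[(2.25+0.138·3.97)/(2.25+0.138·1.35)] = 16.30·ln(2.798/2.436) = 2.256 kmol/m³.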